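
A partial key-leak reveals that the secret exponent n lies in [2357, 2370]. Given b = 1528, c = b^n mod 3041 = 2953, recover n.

Compute 1528^2357 mod 3041 = 848, then multiply by 1528 repeatedly:
  1528^2357=848  1528^2358=278  1528^2359=2085  1528^2360=1953  1528^2361=963
  1528^2362=2661  1528^2363=191  1528^2364=2953
Found 2953 at exponent 2364.

2364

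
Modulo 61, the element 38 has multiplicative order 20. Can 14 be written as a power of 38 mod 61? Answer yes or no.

no

⟨38⟩ has order 20; its elements mod 61 are {1, 3, 8, 9, 11, 20, 23, 24, 27, 28, 33, 34, 37, 38, 41, 50, 52, 53, 58, 60}.
14 is not in this set.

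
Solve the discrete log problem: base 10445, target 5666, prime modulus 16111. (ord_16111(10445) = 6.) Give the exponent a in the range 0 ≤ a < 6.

4

Successive powers of 10445 modulo 16111:
  10445^0=1  10445^1=10445  10445^2=10444  10445^3=16110  10445^4=5666
So 10445^4 ≡ 5666 (mod 16111), giving a = 4.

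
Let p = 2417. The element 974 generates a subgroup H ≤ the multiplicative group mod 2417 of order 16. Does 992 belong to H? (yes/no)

yes

992 ∈ ⟨974⟩ iff 992^16 ≡ 1 (mod 2417), since |⟨974⟩| = 16.
992^16 mod 2417 = 1.
Since 1 = 1, 992 lies in the subgroup.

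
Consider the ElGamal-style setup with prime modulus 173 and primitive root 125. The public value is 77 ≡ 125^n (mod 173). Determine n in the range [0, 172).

26

Successive powers of 125 modulo 173:
  125^0=1  125^1=125  125^2=55  125^3=128  125^4=84  125^5=120
  125^6=122  125^7=26  125^8=136  125^9=46  125^10=41  125^11=108
  125^12=6  125^13=58  125^14=157  125^15=76  125^16=158  125^17=28
  125^18=40  125^19=156  125^20=124  125^21=103  125^22=73  125^23=129
  125^24=36  125^25=2  125^26=77
So 125^26 ≡ 77 (mod 173), giving n = 26.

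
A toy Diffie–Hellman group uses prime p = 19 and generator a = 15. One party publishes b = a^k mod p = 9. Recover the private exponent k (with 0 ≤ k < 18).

4

Successive powers of 15 modulo 19:
  15^0=1  15^1=15  15^2=16  15^3=12  15^4=9
So 15^4 ≡ 9 (mod 19), giving k = 4.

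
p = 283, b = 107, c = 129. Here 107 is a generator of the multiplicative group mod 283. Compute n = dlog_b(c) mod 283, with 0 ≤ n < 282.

Successive powers of 107 modulo 283:
  107^0=1  107^1=107  107^2=129
So 107^2 ≡ 129 (mod 283), giving n = 2.

2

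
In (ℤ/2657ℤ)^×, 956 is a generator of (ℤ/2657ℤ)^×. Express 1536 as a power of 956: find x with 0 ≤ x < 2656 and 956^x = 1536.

Baby-step giant-step with m = ceil(sqrt(2656)) = 52.
Baby table (956^j mod 2657 for j=0..51):
  0:1  1:956  2:2585  3:250  4:2527  5:599  6:1389  7:2041
  8:958  9:1840  10:106  11:370  12:339  13:2587  14:2162  15:2383
  16:1099  17:1129  18:582  19:1079  20:608  21:2022  22:1393  23:551
  24:670  25:183  26:2243  27:109  28:581  29:123  30:680  31:1772
  32:1523  33:2609  34:1938  35:799  36:1285  37:926  38:475  39:2410
  40:341  41:1842  42:2018  43:226  44:839  45:2327  46:703  47:2504
  48:2524  49:388  50:1605  51:1291
Giant step factor: 956^(-52) ≡ 1567 (mod 2657).
Scan 1536·1567^i mod 2657 for i = 0, 1, …:
  i=0: 1536   i=1: 2327
Match at i=1, j=45: x = 1·52 + 45 = 97.

97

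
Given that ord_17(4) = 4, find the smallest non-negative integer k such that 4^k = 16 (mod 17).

2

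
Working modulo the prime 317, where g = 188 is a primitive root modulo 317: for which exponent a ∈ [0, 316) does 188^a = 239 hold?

51

Baby-step giant-step with m = ceil(sqrt(316)) = 18.
Baby table (188^j mod 317 for j=0..17):
  0:1  1:188  2:157  3:35  4:240  5:106  6:274  7:158
  8:223  9:80  10:141  11:197  12:264  13:180  14:238  15:47
  16:277  17:88
Giant step factor: 188^(-18) ≡ 37 (mod 317).
Scan 239·37^i mod 317 for i = 0, 1, …:
  i=0: 239   i=1: 284   i=2: 47
Match at i=2, j=15: a = 2·18 + 15 = 51.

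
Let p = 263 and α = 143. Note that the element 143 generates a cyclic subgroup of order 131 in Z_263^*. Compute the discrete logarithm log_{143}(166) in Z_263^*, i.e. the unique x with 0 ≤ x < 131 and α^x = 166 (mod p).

Baby-step giant-step with m = ceil(sqrt(131)) = 12.
Baby table (143^j mod 263 for j=0..11):
  0:1  1:143  2:198  3:173  4:17  5:64  6:210  7:48
  8:26  9:36  10:151  11:27
Giant step factor: 143^(-12) ≡ 72 (mod 263).
Scan 166·72^i mod 263 for i = 0, 1, …:
  i=0: 166   i=1: 117   i=2: 8   i=3: 50
  i=4: 181   i=5: 145   i=6: 183   i=7: 26
Match at i=7, j=8: x = 7·12 + 8 = 92.

92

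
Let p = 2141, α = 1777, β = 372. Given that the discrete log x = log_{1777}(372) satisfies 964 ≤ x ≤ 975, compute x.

967

Compute 1777^964 mod 2141 = 33, then multiply by 1777 repeatedly:
  1777^964=33  1777^965=834  1777^966=446  1777^967=372
Found 372 at exponent 967.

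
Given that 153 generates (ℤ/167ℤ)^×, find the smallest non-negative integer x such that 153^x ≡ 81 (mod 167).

36

Baby-step giant-step with m = ceil(sqrt(166)) = 13.
Baby table (153^j mod 167 for j=0..12):
  0:1  1:153  2:29  3:95  4:6  5:83  6:7  7:69
  8:36  9:164  10:42  11:80  12:49
Giant step factor: 153^(-13) ≡ 102 (mod 167).
Scan 81·102^i mod 167 for i = 0, 1, …:
  i=0: 81   i=1: 79   i=2: 42
Match at i=2, j=10: x = 2·13 + 10 = 36.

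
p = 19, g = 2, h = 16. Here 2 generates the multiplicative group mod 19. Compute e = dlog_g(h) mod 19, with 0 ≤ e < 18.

Successive powers of 2 modulo 19:
  2^0=1  2^1=2  2^2=4  2^3=8  2^4=16
So 2^4 ≡ 16 (mod 19), giving e = 4.

4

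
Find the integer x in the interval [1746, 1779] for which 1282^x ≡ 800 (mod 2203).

1747

Compute 1282^1746 mod 2203 = 1884, then multiply by 1282 repeatedly:
  1282^1746=1884  1282^1747=800
Found 800 at exponent 1747.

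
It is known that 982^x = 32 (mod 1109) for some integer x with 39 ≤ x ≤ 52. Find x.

51

Compute 982^39 mod 1109 = 1011, then multiply by 982 repeatedly:
  982^39=1011  982^40=247  982^41=792  982^42=335  982^43=706
  982^44=167  982^45=971  982^46=891  982^47=1070  982^48=517
  982^49=881  982^50=122  982^51=32
Found 32 at exponent 51.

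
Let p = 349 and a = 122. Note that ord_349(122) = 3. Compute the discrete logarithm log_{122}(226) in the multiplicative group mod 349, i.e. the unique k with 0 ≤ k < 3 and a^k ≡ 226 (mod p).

2

Successive powers of 122 modulo 349:
  122^0=1  122^1=122  122^2=226
So 122^2 ≡ 226 (mod 349), giving k = 2.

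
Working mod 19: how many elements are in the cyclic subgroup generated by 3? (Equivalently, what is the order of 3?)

The order of 3 must divide p − 1 = 18 = 2 · 3^2.
Divisors: 1, 2, 3, 6, 9, 18.
Check each in increasing order: 3^1 ≡ 3;  3^2 ≡ 9;  3^3 ≡ 8;  3^6 ≡ 7;  3^9 ≡ 18;  3^18 ≡ 1.
Smallest exponent giving 1 is 18.

18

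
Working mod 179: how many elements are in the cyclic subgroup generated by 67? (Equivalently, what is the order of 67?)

89

The order of 67 must divide p − 1 = 178 = 2 · 89.
Divisors: 1, 2, 89, 178.
Check each in increasing order: 67^1 ≡ 67;  67^2 ≡ 14;  67^89 ≡ 1.
Smallest exponent giving 1 is 89.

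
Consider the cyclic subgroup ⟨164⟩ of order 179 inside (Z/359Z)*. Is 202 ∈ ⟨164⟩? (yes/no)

yes

202 ∈ ⟨164⟩ iff 202^179 ≡ 1 (mod 359), since |⟨164⟩| = 179.
202^179 mod 359 = 1.
Since 1 = 1, 202 lies in the subgroup.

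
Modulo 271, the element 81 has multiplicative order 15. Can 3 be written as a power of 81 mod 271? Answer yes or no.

no

3 ∈ ⟨81⟩ iff 3^15 ≡ 1 (mod 271), since |⟨81⟩| = 15.
3^15 mod 271 = 270.
Since 270 ≠ 1, 3 does not lie in the subgroup.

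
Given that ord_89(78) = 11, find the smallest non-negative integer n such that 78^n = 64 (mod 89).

Successive powers of 78 modulo 89:
  78^0=1  78^1=78  78^2=32  78^3=4  78^4=45  78^5=39
  78^6=16  78^7=2  78^8=67  78^9=64
So 78^9 ≡ 64 (mod 89), giving n = 9.

9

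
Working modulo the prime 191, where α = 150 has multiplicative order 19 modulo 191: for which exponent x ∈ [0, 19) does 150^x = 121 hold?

16

Successive powers of 150 modulo 191:
  150^0=1  150^1=150  150^2=153  150^3=30  150^4=107  150^5=6
  150^6=136  150^7=154  150^8=180  150^9=69  150^10=36  150^11=52
  150^12=160  150^13=125  150^14=32  150^15=25  150^16=121
So 150^16 ≡ 121 (mod 191), giving x = 16.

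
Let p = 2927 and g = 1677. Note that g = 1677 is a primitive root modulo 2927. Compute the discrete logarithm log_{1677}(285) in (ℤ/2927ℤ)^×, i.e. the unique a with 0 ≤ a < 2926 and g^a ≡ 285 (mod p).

976

Baby-step giant-step with m = ceil(sqrt(2926)) = 55.
Baby table (1677^j mod 2927 for j=0..54):
  0:1  1:1677  2:2409  3:633  4:1967  5:2857  6:2617  7:1136
  8:2522  9:2806  10:1973  11:1211  12:2436  13:2007  14:2616  15:2386
  16:113  17:2173  18:6  19:1281  20:2746  21:871  22:94  23:2507
  24:1067  25:962  26:497  27:2201  28:130  29:1412  30:2908  31:334
  32:1061  33:2608  34:678  35:1330  36:36  37:1832  38:1841  39:2299
  40:564  41:407  42:548  43:2845  44:55  45:1498  46:780  47:2618
  48:2813  49:2004  50:512  51:1013  52:1141  53:2126  54:216
Giant step factor: 1677^(-55) ≡ 2416 (mod 2927).
Scan 285·2416^i mod 2927 for i = 0, 1, …:
  i=0: 285   i=1: 715   i=2: 510   i=3: 2820
  i=4: 1991   i=5: 1195   i=6: 1098   i=7: 906
  i=8: 2427   i=9: 851     …   i=16: 1288
  i=17: 407
Match at i=17, j=41: a = 17·55 + 41 = 976.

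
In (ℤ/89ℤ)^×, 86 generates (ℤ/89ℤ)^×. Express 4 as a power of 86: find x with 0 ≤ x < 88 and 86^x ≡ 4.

32

Baby-step giant-step with m = ceil(sqrt(88)) = 10.
Baby table (86^j mod 89 for j=0..9):
  0:1  1:86  2:9  3:62  4:81  5:24  6:17  7:38
  8:64  9:75
Giant step factor: 86^(-10) ≡ 53 (mod 89).
Scan 4·53^i mod 89 for i = 0, 1, …:
  i=0: 4   i=1: 34   i=2: 22   i=3: 9
Match at i=3, j=2: x = 3·10 + 2 = 32.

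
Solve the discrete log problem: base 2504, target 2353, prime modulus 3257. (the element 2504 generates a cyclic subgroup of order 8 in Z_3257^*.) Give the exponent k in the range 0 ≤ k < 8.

3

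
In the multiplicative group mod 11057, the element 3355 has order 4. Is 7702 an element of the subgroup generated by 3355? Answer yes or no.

⟨3355⟩ has order 4; its elements mod 11057 are {1, 3355, 7702, 11056}.
7702 is in this set.

yes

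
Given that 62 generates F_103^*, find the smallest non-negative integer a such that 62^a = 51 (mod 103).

95

Baby-step giant-step with m = ceil(sqrt(102)) = 11.
Baby table (62^j mod 103 for j=0..10):
  0:1  1:62  2:33  3:89  4:59  5:53  6:93  7:101
  8:82  9:37  10:28
Giant step factor: 62^(-11) ≡ 48 (mod 103).
Scan 51·48^i mod 103 for i = 0, 1, …:
  i=0: 51   i=1: 79   i=2: 84   i=3: 15
  i=4: 102   i=5: 55   i=6: 65   i=7: 30
  i=8: 101
Match at i=8, j=7: a = 8·11 + 7 = 95.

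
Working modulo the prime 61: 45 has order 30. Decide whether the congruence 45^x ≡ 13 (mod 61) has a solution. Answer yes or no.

yes

13 ∈ ⟨45⟩ iff 13^30 ≡ 1 (mod 61), since |⟨45⟩| = 30.
13^30 mod 61 = 1.
Since 1 = 1, 13 lies in the subgroup.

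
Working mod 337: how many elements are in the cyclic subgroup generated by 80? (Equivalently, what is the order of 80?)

336

The order of 80 must divide p − 1 = 336 = 2^4 · 3 · 7.
Divisors: 1, 2, 3, 4, 6, 7, 8, 12, 14, 16, 21, 24, 28, 42, 48, 56, 84, 112, 168, 336.
Check each in increasing order: 80^1 ≡ 80;  80^2 ≡ 334;  80^3 ≡ 97;  80^4 ≡ 9;  80^6 ≡ 310;  80^7 ≡ 199;  80^8 ≡ 81;  80^12 ≡ 55;  80^14 ≡ 172;  80^16 ≡ 158;  80^21 ≡ 191;  80^24 ≡ 329;  80^28 ≡ 265;  80^42 ≡ 85;  80^48 ≡ 64;  80^56 ≡ 129;  80^84 ≡ 148;  80^112 ≡ 128;  80^168 ≡ 336;  80^336 ≡ 1.
Smallest exponent giving 1 is 336.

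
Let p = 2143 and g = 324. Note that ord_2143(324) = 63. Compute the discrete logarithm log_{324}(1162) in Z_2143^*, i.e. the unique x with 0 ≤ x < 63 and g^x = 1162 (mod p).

Baby-step giant-step with m = ceil(sqrt(63)) = 8.
Baby table (324^j mod 2143 for j=0..7):
  0:1  1:324  2:2112  3:671  4:961  5:629  6:211  7:1931
Giant step factor: 324^(-8) ≡ 287 (mod 2143).
Scan 1162·287^i mod 2143 for i = 0, 1, …:
  i=0: 1162   i=1: 1329   i=2: 2112
Match at i=2, j=2: x = 2·8 + 2 = 18.

18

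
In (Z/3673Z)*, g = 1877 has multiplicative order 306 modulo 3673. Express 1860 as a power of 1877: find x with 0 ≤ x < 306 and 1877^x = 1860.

Baby-step giant-step with m = ceil(sqrt(306)) = 18.
Baby table (1877^j mod 3673 for j=0..17):
  0:1  1:1877  2:722  3:3530  4:3391  5:3271  6:2084  7:3596
  8:2391  9:3174  10:3665  11:3349  12:1570  13:1144  14:2256  15:3216
  16:1693  17:616
Giant step factor: 1877^(-18) ≡ 1733 (mod 3673).
Scan 1860·1733^i mod 3673 for i = 0, 1, …:
  i=0: 1860   i=1: 2159   i=2: 2433   i=3: 3458
  i=4: 2051   i=5: 2592   i=6: 3530
Match at i=6, j=3: x = 6·18 + 3 = 111.

111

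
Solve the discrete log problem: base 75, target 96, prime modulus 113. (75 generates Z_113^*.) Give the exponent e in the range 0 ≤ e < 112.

Baby-step giant-step with m = ceil(sqrt(112)) = 11.
Baby table (75^j mod 113 for j=0..10):
  0:1  1:75  2:88  3:46  4:60  5:93  6:82  7:48
  8:97  9:43  10:61
Giant step factor: 75^(-11) ≡ 37 (mod 113).
Scan 96·37^i mod 113 for i = 0, 1, …:
  i=0: 96   i=1: 49   i=2: 5   i=3: 72
  i=4: 65   i=5: 32   i=6: 54   i=7: 77
  i=8: 24   i=9: 97
Match at i=9, j=8: e = 9·11 + 8 = 107.

107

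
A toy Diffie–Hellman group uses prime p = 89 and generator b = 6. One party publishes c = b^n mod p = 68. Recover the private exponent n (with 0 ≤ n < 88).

Baby-step giant-step with m = ceil(sqrt(88)) = 10.
Baby table (6^j mod 89 for j=0..9):
  0:1  1:6  2:36  3:38  4:50  5:33  6:20  7:31
  8:8  9:48
Giant step factor: 6^(-10) ≡ 17 (mod 89).
Scan 68·17^i mod 89 for i = 0, 1, …:
  i=0: 68   i=1: 88   i=2: 72   i=3: 67
  i=4: 71   i=5: 50
Match at i=5, j=4: n = 5·10 + 4 = 54.

54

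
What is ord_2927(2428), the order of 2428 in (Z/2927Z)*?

The order of 2428 must divide p − 1 = 2926 = 2 · 7 · 11 · 19.
Divisors: 1, 2, 7, 11, 14, 19, 22, 38, 77, 133, 154, 209, 266, 418, 1463, 2926.
Check each in increasing order: 2428^1 ≡ 2428;  2428^2 ≡ 206;  2428^7 ≡ 456;  2428^11 ≡ 419;  2428^14 ≡ 119;  2428^19 ≡ 235;  2428^22 ≡ 2868;  2428^38 ≡ 2539;  2428^77 ≡ 2926;  2428^133 ≡ 703;  2428^154 ≡ 1.
Smallest exponent giving 1 is 154.

154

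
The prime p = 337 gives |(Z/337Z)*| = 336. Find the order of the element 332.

112

The order of 332 must divide p − 1 = 336 = 2^4 · 3 · 7.
Divisors: 1, 2, 3, 4, 6, 7, 8, 12, 14, 16, 21, 24, 28, 42, 48, 56, 84, 112, 168, 336.
Check each in increasing order: 332^1 ≡ 332;  332^2 ≡ 25;  332^3 ≡ 212;  332^4 ≡ 288;  332^6 ≡ 123;  332^7 ≡ 59;  332^8 ≡ 42;  332^12 ≡ 301;  332^14 ≡ 111;  332^16 ≡ 79;  332^21 ≡ 146;  332^24 ≡ 285;  332^28 ≡ 189;  332^42 ≡ 85;  332^48 ≡ 8;  332^56 ≡ 336;  332^84 ≡ 148;  332^112 ≡ 1.
Smallest exponent giving 1 is 112.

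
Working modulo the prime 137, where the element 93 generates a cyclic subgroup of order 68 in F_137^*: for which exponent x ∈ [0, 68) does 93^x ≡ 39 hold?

61

Baby-step giant-step with m = ceil(sqrt(68)) = 9.
Baby table (93^j mod 137 for j=0..8):
  0:1  1:93  2:18  3:30  4:50  5:129  6:78  7:130
  8:34
Giant step factor: 93^(-9) ≡ 25 (mod 137).
Scan 39·25^i mod 137 for i = 0, 1, …:
  i=0: 39   i=1: 16   i=2: 126   i=3: 136
  i=4: 112   i=5: 60   i=6: 130
Match at i=6, j=7: x = 6·9 + 7 = 61.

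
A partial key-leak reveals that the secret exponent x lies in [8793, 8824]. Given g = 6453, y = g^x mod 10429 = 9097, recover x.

Compute 6453^8793 mod 10429 = 5409, then multiply by 6453 repeatedly:
  6453^8793=5409  6453^8794=8843  6453^8795=6820  6453^8796=9509  6453^8797=7770
  6453^8798=7607  6453^8799=9097
Found 9097 at exponent 8799.

8799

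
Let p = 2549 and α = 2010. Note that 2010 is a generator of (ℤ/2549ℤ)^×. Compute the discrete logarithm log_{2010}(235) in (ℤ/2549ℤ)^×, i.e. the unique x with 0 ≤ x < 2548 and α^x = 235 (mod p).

Baby-step giant-step with m = ceil(sqrt(2548)) = 51.
Baby table (2010^j mod 2549 for j=0..50):
  0:1  1:2010  2:2484  3:1898  4:1676  5:1531  6:667  7:2445
  8:2527  9:1662  10:1430  11:1577  12:1363  13:2004  14:620  15:2288
  16:484  17:1671  18:1677  19:992  20:602  21:1794  22:1654  23:644
  24:2097  25:1473  26:1341  27:1117  28:2050  29:1316  30:1847  31:1126
  32:2297  33:731  34:1086  35:916  36:782  37:1636  38:150  39:718
  40:446  41:1761  42:1598  43:240  44:639  45:2243  46:1798  47:2047
  48:384  49:2042  50:530
Giant step factor: 2010^(-51) ≡ 14 (mod 2549).
Scan 235·14^i mod 2549 for i = 0, 1, …:
  i=0: 235   i=1: 741   i=2: 178   i=3: 2492
  i=4: 1751   i=5: 1573   i=6: 1630   i=7: 2428
  i=8: 855   i=9: 1774     …   i=15: 2163
  i=16: 2243
Match at i=16, j=45: x = 16·51 + 45 = 861.

861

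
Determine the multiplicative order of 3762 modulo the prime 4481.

448

The order of 3762 must divide p − 1 = 4480 = 2^7 · 5 · 7.
Divisors: 1, 2, 4, 5, 7, 8, 10, 14, 16, 20, 28, 32, 35, 40, 56, 64, 70, 80, 112, 128, 140, 160, 224, 280, 320, 448, 560, 640, 896, 1120, 2240, 4480.
Check each in increasing order: 3762^1 ≡ 3762;  3762^2 ≡ 1646;  3762^4 ≡ 2792;  3762^5 ≡ 40;  3762^7 ≡ 3106;  3762^8 ≡ 2805;  3762^10 ≡ 1600;  3762^14 ≡ 4124;  3762^16 ≡ 3870;  3762^20 ≡ 1349;  3762^28 ≡ 1981;  3762^32 ≡ 1398;  3762^35 ≡ 573;  3762^40 ≡ 515;  3762^56 ≡ 3486;  3762^64 ≡ 688;  3762^70 ≡ 1216;  3762^80 ≡ 846;  3762^112 ≡ 4205;  3762^128 ≡ 2839;  3762^140 ≡ 4407;  3762^160 ≡ 3237;  3762^224 ≡ 4480;  3762^280 ≡ 995;  3762^320 ≡ 1591;  3762^448 ≡ 1.
Smallest exponent giving 1 is 448.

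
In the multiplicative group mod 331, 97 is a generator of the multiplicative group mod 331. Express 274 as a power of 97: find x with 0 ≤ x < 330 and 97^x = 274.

Baby-step giant-step with m = ceil(sqrt(330)) = 19.
Baby table (97^j mod 331 for j=0..18):
  0:1  1:97  2:141  3:106  4:21  5:51  6:313  7:240
  8:110  9:78  10:284  11:75  12:324  13:314  14:6  15:251
  16:184  17:305  18:126
Giant step factor: 97^(-19) ≡ 278 (mod 331).
Scan 274·278^i mod 331 for i = 0, 1, …:
  i=0: 274   i=1: 42   i=2: 91   i=3: 142
  i=4: 87   i=5: 23   i=6: 105   i=7: 62
  i=8: 24   i=9: 52   i=10: 223   i=11: 97
Match at i=11, j=1: x = 11·19 + 1 = 210.

210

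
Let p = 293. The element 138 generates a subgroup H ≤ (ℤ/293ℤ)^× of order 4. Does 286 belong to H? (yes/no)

⟨138⟩ has order 4; its elements mod 293 are {1, 138, 155, 292}.
286 is not in this set.

no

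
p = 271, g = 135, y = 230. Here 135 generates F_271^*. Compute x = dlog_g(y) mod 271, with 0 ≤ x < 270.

Baby-step giant-step with m = ceil(sqrt(270)) = 17.
Baby table (135^j mod 271 for j=0..16):
  0:1  1:135  2:68  3:237  4:17  5:127  6:72  7:235
  8:18  9:262  10:140  11:201  12:35  13:118  14:212  15:165
  16:53
Giant step factor: 135^(-17) ≡ 92 (mod 271).
Scan 230·92^i mod 271 for i = 0, 1, …:
  i=0: 230   i=1: 22   i=2: 127
Match at i=2, j=5: x = 2·17 + 5 = 39.

39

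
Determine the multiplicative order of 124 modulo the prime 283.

The order of 124 must divide p − 1 = 282 = 2 · 3 · 47.
Divisors: 1, 2, 3, 6, 47, 94, 141, 282.
Check each in increasing order: 124^1 ≡ 124;  124^2 ≡ 94;  124^3 ≡ 53;  124^6 ≡ 262;  124^47 ≡ 239;  124^94 ≡ 238;  124^141 ≡ 282;  124^282 ≡ 1.
Smallest exponent giving 1 is 282.

282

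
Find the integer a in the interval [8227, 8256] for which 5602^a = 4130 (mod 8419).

8248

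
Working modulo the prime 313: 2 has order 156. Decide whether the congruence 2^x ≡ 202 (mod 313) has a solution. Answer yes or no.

no

202 ∈ ⟨2⟩ iff 202^156 ≡ 1 (mod 313), since |⟨2⟩| = 156.
202^156 mod 313 = 312.
Since 312 ≠ 1, 202 does not lie in the subgroup.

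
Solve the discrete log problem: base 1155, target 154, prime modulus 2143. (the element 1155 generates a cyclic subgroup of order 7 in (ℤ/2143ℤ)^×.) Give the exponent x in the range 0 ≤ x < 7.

6

Successive powers of 1155 modulo 2143:
  1155^0=1  1155^1=1155  1155^2=1079  1155^3=1162  1155^4=592  1155^5=143
  1155^6=154
So 1155^6 ≡ 154 (mod 2143), giving x = 6.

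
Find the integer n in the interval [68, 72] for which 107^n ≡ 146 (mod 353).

72

Compute 107^68 mod 353 = 84, then multiply by 107 repeatedly:
  107^68=84  107^69=163  107^70=144  107^71=229  107^72=146
Found 146 at exponent 72.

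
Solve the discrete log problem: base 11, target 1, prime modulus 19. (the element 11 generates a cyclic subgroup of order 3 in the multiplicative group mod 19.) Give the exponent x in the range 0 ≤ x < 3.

Successive powers of 11 modulo 19:
  11^0=1
So 11^0 ≡ 1 (mod 19), giving x = 0.

0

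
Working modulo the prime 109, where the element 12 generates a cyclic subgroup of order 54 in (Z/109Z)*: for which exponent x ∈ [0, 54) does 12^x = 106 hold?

13

Baby-step giant-step with m = ceil(sqrt(54)) = 8.
Baby table (12^j mod 109 for j=0..7):
  0:1  1:12  2:35  3:93  4:26  5:94  6:38  7:20
Giant step factor: 12^(-8) ≡ 5 (mod 109).
Scan 106·5^i mod 109 for i = 0, 1, …:
  i=0: 106   i=1: 94
Match at i=1, j=5: x = 1·8 + 5 = 13.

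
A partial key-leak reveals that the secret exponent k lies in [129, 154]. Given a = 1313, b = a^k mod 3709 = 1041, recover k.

141

Compute 1313^129 mod 3709 = 2747, then multiply by 1313 repeatedly:
  1313^129=2747  1313^130=1663  1313^131=2627  1313^132=3590  1313^133=3240
  1313^134=3606  1313^135=1994  1313^136=3277  1313^137=261  1313^138=1465
  1313^139=2283  1313^140=707  1313^141=1041
Found 1041 at exponent 141.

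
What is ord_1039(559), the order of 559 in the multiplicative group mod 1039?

173

The order of 559 must divide p − 1 = 1038 = 2 · 3 · 173.
Divisors: 1, 2, 3, 6, 173, 346, 519, 1038.
Check each in increasing order: 559^1 ≡ 559;  559^2 ≡ 781;  559^3 ≡ 199;  559^6 ≡ 119;  559^173 ≡ 1.
Smallest exponent giving 1 is 173.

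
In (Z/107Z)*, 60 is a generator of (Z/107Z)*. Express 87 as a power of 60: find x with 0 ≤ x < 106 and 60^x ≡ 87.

16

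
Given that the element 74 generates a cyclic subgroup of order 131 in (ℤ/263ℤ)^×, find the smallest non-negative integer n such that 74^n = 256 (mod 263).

77

Baby-step giant-step with m = ceil(sqrt(131)) = 12.
Baby table (74^j mod 263 for j=0..11):
  0:1  1:74  2:216  3:204  4:105  5:143  6:62  7:117
  8:242  9:24  10:198  11:187
Giant step factor: 74^(-12) ≡ 138 (mod 263).
Scan 256·138^i mod 263 for i = 0, 1, …:
  i=0: 256   i=1: 86   i=2: 33   i=3: 83
  i=4: 145   i=5: 22   i=6: 143
Match at i=6, j=5: n = 6·12 + 5 = 77.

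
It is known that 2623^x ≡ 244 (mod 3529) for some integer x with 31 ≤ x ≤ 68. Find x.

62

Compute 2623^31 mod 3529 = 1003, then multiply by 2623 repeatedly:
  2623^31=1003  2623^32=1764  2623^33=453  2623^34=2475  2623^35=2094
  2623^36=1438  2623^37=2902  2623^38=3422  2623^39=1659  2623^40=300
  2623^41=3462  2623^42=709  2623^43=3453  2623^44=1805  2623^45=2126
  2623^46=678  2623^47=3307  2623^48=3508  2623^49=1381  2623^50=1609
  2623^51=3252  2623^52=403  2623^53=1898  2623^54=2564  2623^55=2627
  2623^56=2013  2623^57=715  2623^58=1546  2623^59=337  2623^60=1701
  2623^61=1067  2623^62=244
Found 244 at exponent 62.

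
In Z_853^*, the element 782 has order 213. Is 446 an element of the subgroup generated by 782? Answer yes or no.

446 ∈ ⟨782⟩ iff 446^213 ≡ 1 (mod 853), since |⟨782⟩| = 213.
446^213 mod 853 = 852.
Since 852 ≠ 1, 446 does not lie in the subgroup.

no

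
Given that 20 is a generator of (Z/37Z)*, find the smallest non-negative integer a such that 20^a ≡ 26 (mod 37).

Successive powers of 20 modulo 37:
  20^0=1  20^1=20  20^2=30  20^3=8  20^4=12  20^5=18
  20^6=27  20^7=22  20^8=33  20^9=31  20^10=28  20^11=5
  20^12=26
So 20^12 ≡ 26 (mod 37), giving a = 12.

12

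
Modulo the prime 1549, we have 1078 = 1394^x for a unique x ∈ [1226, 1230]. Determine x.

1227

Compute 1394^1226 mod 1549 = 63, then multiply by 1394 repeatedly:
  1394^1226=63  1394^1227=1078
Found 1078 at exponent 1227.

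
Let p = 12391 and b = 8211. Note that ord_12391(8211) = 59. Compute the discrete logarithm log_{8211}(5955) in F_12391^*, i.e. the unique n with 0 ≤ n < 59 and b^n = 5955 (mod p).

Baby-step giant-step with m = ceil(sqrt(59)) = 8.
Baby table (8211^j mod 12391 for j=0..7):
  0:1  1:8211  2:1090  3:3688  4:10955  5:5236  6:8417  7:7380
Giant step factor: 8211^(-8) ≡ 11171 (mod 12391).
Scan 5955·11171^i mod 12391 for i = 0, 1, …:
  i=0: 5955   i=1: 8417
Match at i=1, j=6: n = 1·8 + 6 = 14.

14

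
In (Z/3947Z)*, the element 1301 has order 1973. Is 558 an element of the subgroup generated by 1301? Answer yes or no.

558 ∈ ⟨1301⟩ iff 558^1973 ≡ 1 (mod 3947), since |⟨1301⟩| = 1973.
558^1973 mod 3947 = 1.
Since 1 = 1, 558 lies in the subgroup.

yes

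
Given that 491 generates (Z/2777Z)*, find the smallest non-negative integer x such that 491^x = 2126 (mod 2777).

Baby-step giant-step with m = ceil(sqrt(2776)) = 53.
Baby table (491^j mod 2777 for j=0..52):
  0:1  1:491  2:2259  3:1146  4:1732  5:650  6:2572  7:2094
  8:664  9:1115  10:396  11:46  12:370  13:1165  14:2730  15:1916
  16:2130  17:1678  18:1906  19:2774  20:1304  21:1554  22:2116  23:358
  24:827  25:615  26:2049  27:785  28:2209  29:1589  30:2639  31:1667
  32:2059  33:141  34:2583  35:1941  36:520  37:2613  38:9  39:1642
  40:892  41:1983  42:1703  43:296  44:932  45:2184  46:422  47:1704
  48:787  49:414  50:553  51:2154  52:2354
Giant step factor: 491^(-53) ≡ 2610 (mod 2777).
Scan 2126·2610^i mod 2777 for i = 0, 1, …:
  i=0: 2126   i=1: 414
Match at i=1, j=49: x = 1·53 + 49 = 102.

102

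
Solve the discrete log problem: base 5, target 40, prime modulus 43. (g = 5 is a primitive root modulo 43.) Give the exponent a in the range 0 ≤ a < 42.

Successive powers of 5 modulo 43:
  5^0=1  5^1=5  5^2=25  5^3=39  5^4=23  5^5=29
  5^6=16  5^7=37  5^8=13  5^9=22  5^10=24  5^11=34
  5^12=41  5^13=33  5^14=36  5^15=8  5^16=40
So 5^16 ≡ 40 (mod 43), giving a = 16.

16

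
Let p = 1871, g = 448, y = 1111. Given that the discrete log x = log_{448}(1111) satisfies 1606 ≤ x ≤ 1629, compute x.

Compute 448^1606 mod 1871 = 1673, then multiply by 448 repeatedly:
  448^1606=1673  448^1607=1104  448^1608=648  448^1609=299  448^1610=1111
Found 1111 at exponent 1610.

1610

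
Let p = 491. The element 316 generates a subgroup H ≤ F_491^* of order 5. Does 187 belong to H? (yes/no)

no

⟨316⟩ has order 5; its elements mod 491 are {1, 101, 183, 316, 381}.
187 is not in this set.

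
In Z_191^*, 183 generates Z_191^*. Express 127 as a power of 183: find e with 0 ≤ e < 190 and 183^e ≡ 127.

97

Baby-step giant-step with m = ceil(sqrt(190)) = 14.
Baby table (183^j mod 191 for j=0..13):
  0:1  1:183  2:64  3:61  4:85  5:84  6:92  7:28
  8:158  9:73  10:180  11:88  12:60  13:93
Giant step factor: 183^(-14) ≡ 86 (mod 191).
Scan 127·86^i mod 191 for i = 0, 1, …:
  i=0: 127   i=1: 35   i=2: 145   i=3: 55
  i=4: 146   i=5: 141   i=6: 93
Match at i=6, j=13: e = 6·14 + 13 = 97.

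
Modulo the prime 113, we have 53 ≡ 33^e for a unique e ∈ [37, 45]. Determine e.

Compute 33^37 mod 113 = 66, then multiply by 33 repeatedly:
  33^37=66  33^38=31  33^39=6  33^40=85  33^41=93
  33^42=18  33^43=29  33^44=53
Found 53 at exponent 44.

44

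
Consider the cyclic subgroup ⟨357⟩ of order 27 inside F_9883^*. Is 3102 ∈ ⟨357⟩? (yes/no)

no

3102 ∈ ⟨357⟩ iff 3102^27 ≡ 1 (mod 9883), since |⟨357⟩| = 27.
3102^27 mod 9883 = 1665.
Since 1665 ≠ 1, 3102 does not lie in the subgroup.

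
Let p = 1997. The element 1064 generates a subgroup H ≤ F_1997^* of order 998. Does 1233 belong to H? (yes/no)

1233 ∈ ⟨1064⟩ iff 1233^998 ≡ 1 (mod 1997), since |⟨1064⟩| = 998.
1233^998 mod 1997 = 1996.
Since 1996 ≠ 1, 1233 does not lie in the subgroup.

no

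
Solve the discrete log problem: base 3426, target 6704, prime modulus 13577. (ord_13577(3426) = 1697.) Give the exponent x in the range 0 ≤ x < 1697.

364

Baby-step giant-step with m = ceil(sqrt(1697)) = 42.
Baby table (3426^j mod 13577 for j=0..41):
  0:1  1:3426  2:6948  3:3367  4:8469  5:745  6:13471  7:3423
  8:10247  9:9677  10:11945  11:2492  12:11236  13:3741  14:13555  15:6090
  16:10068  17:7388  18:3760  19:10764  20:2332  21:6156  22:5375  23:4338
  24:8750  25:13061  26:10771  27:12737  28:484  29:1790  30:9313  31:388
  32:12319  33:7578  34:3004  35:338  36:3943  37:13180  38:11155  39:11352
  40:7424  41:4903
Giant step factor: 3426^(-42) ≡ 2123 (mod 13577).
Scan 6704·2123^i mod 13577 for i = 0, 1, …:
  i=0: 6704   i=1: 3896   i=2: 2815   i=3: 2365
  i=4: 10982   i=5: 3077   i=6: 1934   i=7: 5628
  i=8: 484
Match at i=8, j=28: x = 8·42 + 28 = 364.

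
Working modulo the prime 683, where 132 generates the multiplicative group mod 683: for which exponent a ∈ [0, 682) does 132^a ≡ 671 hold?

151

Baby-step giant-step with m = ceil(sqrt(682)) = 27.
Baby table (132^j mod 683 for j=0..26):
  0:1  1:132  2:349  3:307  4:227  5:595  6:678  7:23
  8:304  9:514  10:231  11:440  12:25  13:568  14:529  15:162
  16:211  17:532  18:558  19:575  20:87  21:556  22:311  23:72
  24:625  25:540  26:248
Giant step factor: 132^(-27) ≡ 498 (mod 683).
Scan 671·498^i mod 683 for i = 0, 1, …:
  i=0: 671   i=1: 171   i=2: 466   i=3: 531
  i=4: 117   i=5: 211
Match at i=5, j=16: a = 5·27 + 16 = 151.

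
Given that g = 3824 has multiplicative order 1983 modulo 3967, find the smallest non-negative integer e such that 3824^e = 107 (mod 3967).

793

Baby-step giant-step with m = ceil(sqrt(1983)) = 45.
Baby table (3824^j mod 3967 for j=0..44):
  0:1  1:3824  2:614  3:3439  4:131  5:1102  6:1094  7:2238
  8:1293  9:1550  10:502  11:3587  12:2769  13:733  14:2290  15:1791
  16:1742  17:815  18:2465  19:568  20:2083  21:3623  22:1588  23:3002
  24:3117  25:2540  26:1744  27:529  28:3693  29:3479  30:2345  31:1860
  32:3776  33:3511  34:1736  35:1673  36:2748  37:3736  38:1297  39:978
  40:2958  41:1475  42:3293  43:1174  44:2699
Giant step factor: 3824^(-45) ≡ 3621 (mod 3967).
Scan 107·3621^i mod 3967 for i = 0, 1, …:
  i=0: 107   i=1: 2648   i=2: 169   i=3: 1031
  i=4: 304   i=5: 1925   i=6: 406   i=7: 2336
  i=8: 1012   i=9: 2911     …   i=16: 3899
  i=17: 3693
Match at i=17, j=28: e = 17·45 + 28 = 793.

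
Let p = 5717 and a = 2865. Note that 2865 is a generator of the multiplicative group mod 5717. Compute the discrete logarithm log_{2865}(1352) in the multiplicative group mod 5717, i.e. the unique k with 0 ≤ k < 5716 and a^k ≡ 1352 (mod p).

5349

Baby-step giant-step with m = ceil(sqrt(5716)) = 76.
Baby table (2865^j mod 5717 for j=0..75):
  0:1  1:2865  2:4330  3:5277  4:2857  5:4278  6:4939  7:660
  8:4290  9:5017  10:1167  11:4727  12:4999  13:1050  14:1108  15:1485
  16:1077  17:4142  18:4055  19:631  20:1243  21:5221  22:2493  23:1912
  24:994  25:744  26:4836  27:2849  28:4226  29:4601  30:4180  31:4302
  32:5095  33:1674  34:5164  35:4981  36:933  37:3206  38:3688  39:1104
  40:1459  41:908  42:185  43:4061  44:670  45:4355  46:2581  47:2484
  48:4712  49:2043  50:4704  51:1991  52:4366  53:5511  54:4378  55:5589
  56:4885  57:309  58:4867  59:192  60:1248  61:2395  62:1275  63:5429
  64:3845  65:4983  66:946  67:432  68:2808  69:1101  70:4298  71:5069
  72:1505  73:1207  74:4987  75:972
Giant step factor: 2865^(-76) ≡ 761 (mod 5717).
Scan 1352·761^i mod 5717 for i = 0, 1, …:
  i=0: 1352   i=1: 5529   i=2: 5574   i=3: 5517
  i=4: 2159   i=5: 2220   i=6: 2905   i=7: 3943
  i=8: 4915   i=9: 1397     …   i=69: 3890
  i=70: 4601
Match at i=70, j=29: k = 70·76 + 29 = 5349.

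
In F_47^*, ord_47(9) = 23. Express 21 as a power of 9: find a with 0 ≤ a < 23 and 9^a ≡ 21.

22

Successive powers of 9 modulo 47:
  9^0=1  9^1=9  9^2=34  9^3=24  9^4=28  9^5=17
  9^6=12  9^7=14  9^8=32  9^9=6  9^10=7  9^11=16
  9^12=3  9^13=27  9^14=8  9^15=25  9^16=37  9^17=4
  9^18=36  9^19=42  9^20=2  9^21=18  9^22=21
So 9^22 ≡ 21 (mod 47), giving a = 22.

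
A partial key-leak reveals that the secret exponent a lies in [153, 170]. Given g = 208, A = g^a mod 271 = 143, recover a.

163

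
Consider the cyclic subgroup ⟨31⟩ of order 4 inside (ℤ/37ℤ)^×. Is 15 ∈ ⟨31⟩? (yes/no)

no

⟨31⟩ has order 4; its elements mod 37 are {1, 6, 31, 36}.
15 is not in this set.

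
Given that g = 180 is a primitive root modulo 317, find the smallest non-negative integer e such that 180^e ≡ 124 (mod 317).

310

Baby-step giant-step with m = ceil(sqrt(316)) = 18.
Baby table (180^j mod 317 for j=0..17):
  0:1  1:180  2:66  3:151  4:235  5:139  6:294  7:298
  8:67  9:14  10:301  11:290  12:212  13:120  14:44  15:312
  16:51  17:304
Giant step factor: 180^(-18) ≡ 186 (mod 317).
Scan 124·186^i mod 317 for i = 0, 1, …:
  i=0: 124   i=1: 240   i=2: 260   i=3: 176
  i=4: 85   i=5: 277   i=6: 168   i=7: 182
  i=8: 250   i=9: 218     …   i=16: 95
  i=17: 235
Match at i=17, j=4: e = 17·18 + 4 = 310.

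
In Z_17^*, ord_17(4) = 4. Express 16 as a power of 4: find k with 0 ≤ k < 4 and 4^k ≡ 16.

2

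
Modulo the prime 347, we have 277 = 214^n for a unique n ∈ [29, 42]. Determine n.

Compute 214^29 mod 347 = 178, then multiply by 214 repeatedly:
  214^29=178  214^30=269  214^31=311  214^32=277
Found 277 at exponent 32.

32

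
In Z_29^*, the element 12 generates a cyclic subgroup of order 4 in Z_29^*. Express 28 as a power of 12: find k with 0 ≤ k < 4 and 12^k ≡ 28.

Successive powers of 12 modulo 29:
  12^0=1  12^1=12  12^2=28
So 12^2 ≡ 28 (mod 29), giving k = 2.

2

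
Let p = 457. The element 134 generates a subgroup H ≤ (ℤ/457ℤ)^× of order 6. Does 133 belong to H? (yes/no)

yes

133 ∈ ⟨134⟩ iff 133^6 ≡ 1 (mod 457), since |⟨134⟩| = 6.
133^6 mod 457 = 1.
Since 1 = 1, 133 lies in the subgroup.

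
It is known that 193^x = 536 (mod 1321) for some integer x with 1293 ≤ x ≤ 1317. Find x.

1293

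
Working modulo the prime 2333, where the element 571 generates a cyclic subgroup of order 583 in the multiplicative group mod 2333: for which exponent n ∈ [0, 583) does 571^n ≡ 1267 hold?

Baby-step giant-step with m = ceil(sqrt(583)) = 25.
Baby table (571^j mod 2333 for j=0..24):
  0:1  1:571  2:1754  3:677  4:1622  5:2294  6:1061  7:1584
  8:1593  9:2066  10:1521  11:615  12:1215  13:864  14:1081  15:1339
  16:1678  17:1608  18:1299  19:2168  20:1438  21:2215  22:279  23:665
  24:1769
Giant step factor: 571^(-25) ≡ 1996 (mod 2333).
Scan 1267·1996^i mod 2333 for i = 0, 1, …:
  i=0: 1267   i=1: 2293   i=2: 1815   i=3: 1924
  i=4: 186   i=5: 309   i=6: 852   i=7: 2168
Match at i=7, j=19: n = 7·25 + 19 = 194.

194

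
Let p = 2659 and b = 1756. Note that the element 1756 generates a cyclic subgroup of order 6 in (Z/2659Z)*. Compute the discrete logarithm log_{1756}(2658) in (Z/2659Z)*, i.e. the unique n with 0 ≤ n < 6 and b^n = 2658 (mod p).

3

Successive powers of 1756 modulo 2659:
  1756^0=1  1756^1=1756  1756^2=1755  1756^3=2658
So 1756^3 ≡ 2658 (mod 2659), giving n = 3.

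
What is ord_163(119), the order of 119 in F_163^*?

The order of 119 must divide p − 1 = 162 = 2 · 3^4.
Divisors: 1, 2, 3, 6, 9, 18, 27, 54, 81, 162.
Check each in increasing order: 119^1 ≡ 119;  119^2 ≡ 143;  119^3 ≡ 65;  119^6 ≡ 150;  119^9 ≡ 133;  119^18 ≡ 85;  119^27 ≡ 58;  119^54 ≡ 104;  119^81 ≡ 1.
Smallest exponent giving 1 is 81.

81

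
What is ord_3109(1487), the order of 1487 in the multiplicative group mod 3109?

The order of 1487 must divide p − 1 = 3108 = 2^2 · 3 · 7 · 37.
Divisors: 1, 2, 3, 4, 6, 7, 12, 14, 21, 28, 37, 42, 74, 84, 111, 148, 222, 259, 444, 518, 777, 1036, 1554, 3108.
Check each in increasing order: 1487^1 ≡ 1487;  1487^2 ≡ 670;  1487^3 ≡ 1410;  1487^4 ≡ 1204;  1487^6 ≡ 1449;  1487^7 ≡ 126;  1487^12 ≡ 1026;  1487^14 ≡ 331;  1487^21 ≡ 1289;  1487^28 ≡ 746;  1487^37 ≡ 1416;  1487^42 ≡ 1315;  1487^74 ≡ 2860;  1487^84 ≡ 621;  1487^111 ≡ 1842;  1487^148 ≡ 2930;  1487^222 ≡ 1045;  1487^259 ≡ 2945;  1487^444 ≡ 766;  1487^518 ≡ 2024;  1487^777 ≡ 727;  1487^1036 ≡ 2023;  1487^1554 ≡ 3108;  1487^3108 ≡ 1.
Smallest exponent giving 1 is 3108.

3108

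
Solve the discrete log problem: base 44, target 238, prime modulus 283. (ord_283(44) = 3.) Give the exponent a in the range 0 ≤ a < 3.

Successive powers of 44 modulo 283:
  44^0=1  44^1=44  44^2=238
So 44^2 ≡ 238 (mod 283), giving a = 2.

2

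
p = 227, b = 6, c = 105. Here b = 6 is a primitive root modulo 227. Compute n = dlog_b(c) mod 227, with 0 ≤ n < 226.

Baby-step giant-step with m = ceil(sqrt(226)) = 16.
Baby table (6^j mod 227 for j=0..15):
  0:1  1:6  2:36  3:216  4:161  5:58  6:121  7:45
  8:43  9:31  10:186  11:208  12:113  13:224  14:209  15:119
Giant step factor: 6^(-16) ≡ 172 (mod 227).
Scan 105·172^i mod 227 for i = 0, 1, …:
  i=0: 105   i=1: 127   i=2: 52   i=3: 91
  i=4: 216
Match at i=4, j=3: n = 4·16 + 3 = 67.

67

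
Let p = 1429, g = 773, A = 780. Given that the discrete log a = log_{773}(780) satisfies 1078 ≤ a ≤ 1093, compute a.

1082

Compute 773^1078 mod 1429 = 167, then multiply by 773 repeatedly:
  773^1078=167  773^1079=481  773^1080=273  773^1081=966  773^1082=780
Found 780 at exponent 1082.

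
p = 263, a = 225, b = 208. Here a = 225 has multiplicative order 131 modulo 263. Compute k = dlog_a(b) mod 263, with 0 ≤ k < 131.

62

Baby-step giant-step with m = ceil(sqrt(131)) = 12.
Baby table (225^j mod 263 for j=0..11):
  0:1  1:225  2:129  3:95  4:72  5:157  6:83  7:2
  8:187  9:258  10:190  11:144
Giant step factor: 225^(-12) ≡ 98 (mod 263).
Scan 208·98^i mod 263 for i = 0, 1, …:
  i=0: 208   i=1: 133   i=2: 147   i=3: 204
  i=4: 4   i=5: 129
Match at i=5, j=2: k = 5·12 + 2 = 62.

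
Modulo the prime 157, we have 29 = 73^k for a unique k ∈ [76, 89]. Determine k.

81

Compute 73^76 mod 157 = 35, then multiply by 73 repeatedly:
  73^76=35  73^77=43  73^78=156  73^79=84  73^80=9
  73^81=29
Found 29 at exponent 81.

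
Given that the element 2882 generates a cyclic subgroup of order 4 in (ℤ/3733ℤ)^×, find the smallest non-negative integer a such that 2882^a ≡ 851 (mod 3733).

Successive powers of 2882 modulo 3733:
  2882^0=1  2882^1=2882  2882^2=3732  2882^3=851
So 2882^3 ≡ 851 (mod 3733), giving a = 3.

3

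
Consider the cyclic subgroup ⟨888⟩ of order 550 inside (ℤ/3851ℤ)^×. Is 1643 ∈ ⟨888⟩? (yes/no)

1643 ∈ ⟨888⟩ iff 1643^550 ≡ 1 (mod 3851), since |⟨888⟩| = 550.
1643^550 mod 3851 = 1.
Since 1 = 1, 1643 lies in the subgroup.

yes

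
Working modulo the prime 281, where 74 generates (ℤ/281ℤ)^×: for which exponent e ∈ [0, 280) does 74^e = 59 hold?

160

Baby-step giant-step with m = ceil(sqrt(280)) = 17.
Baby table (74^j mod 281 for j=0..16):
  0:1  1:74  2:137  3:22  4:223  5:204  6:203  7:129
  8:273  9:251  10:28  11:105  12:183  13:54  14:62  15:92
  16:64
Giant step factor: 74^(-17) ≡ 233 (mod 281).
Scan 59·233^i mod 281 for i = 0, 1, …:
  i=0: 59   i=1: 259   i=2: 213   i=3: 173
  i=4: 126   i=5: 134   i=6: 31   i=7: 198
  i=8: 50   i=9: 129
Match at i=9, j=7: e = 9·17 + 7 = 160.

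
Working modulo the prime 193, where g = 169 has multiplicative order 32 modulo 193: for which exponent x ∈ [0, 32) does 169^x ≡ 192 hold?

16

Successive powers of 169 modulo 193:
  169^0=1  169^1=169  169^2=190  169^3=72  169^4=9  169^5=170
  169^6=166  169^7=69  169^8=81  169^9=179  169^10=143  169^11=42
  169^12=150  169^13=67  169^14=129  169^15=185  169^16=192
So 169^16 ≡ 192 (mod 193), giving x = 16.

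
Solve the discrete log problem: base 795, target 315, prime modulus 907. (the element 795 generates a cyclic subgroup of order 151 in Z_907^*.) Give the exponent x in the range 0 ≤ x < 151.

139

Baby-step giant-step with m = ceil(sqrt(151)) = 13.
Baby table (795^j mod 907 for j=0..12):
  0:1  1:795  2:753  3:15  4:134  5:411  6:225  7:196
  8:723  9:654  10:219  11:868  12:740
Giant step factor: 795^(-13) ≡ 394 (mod 907).
Scan 315·394^i mod 907 for i = 0, 1, …:
  i=0: 315   i=1: 758   i=2: 249   i=3: 150
  i=4: 145   i=5: 896   i=6: 201   i=7: 285
  i=8: 729   i=9: 614   i=10: 654
Match at i=10, j=9: x = 10·13 + 9 = 139.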